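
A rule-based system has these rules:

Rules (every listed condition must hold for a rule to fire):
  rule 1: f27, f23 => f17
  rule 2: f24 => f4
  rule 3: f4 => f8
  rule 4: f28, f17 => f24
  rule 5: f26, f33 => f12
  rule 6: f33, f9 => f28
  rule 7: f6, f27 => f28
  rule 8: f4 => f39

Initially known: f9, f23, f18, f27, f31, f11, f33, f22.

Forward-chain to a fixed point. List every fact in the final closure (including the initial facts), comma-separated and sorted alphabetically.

f11, f17, f18, f22, f23, f24, f27, f28, f31, f33, f39, f4, f8, f9

[1] rule 1 [f27, f23 => f17]; rule 6 [f33, f9 => f28]. ⇒ new: f17, f28.
[2] rule 4 [f28, f17 => f24]. ⇒ new: f24.
[3] rule 2 [f24 => f4]. ⇒ new: f4.
[4] rule 3 [f4 => f8]; rule 8 [f4 => f39]. ⇒ new: f8, f39.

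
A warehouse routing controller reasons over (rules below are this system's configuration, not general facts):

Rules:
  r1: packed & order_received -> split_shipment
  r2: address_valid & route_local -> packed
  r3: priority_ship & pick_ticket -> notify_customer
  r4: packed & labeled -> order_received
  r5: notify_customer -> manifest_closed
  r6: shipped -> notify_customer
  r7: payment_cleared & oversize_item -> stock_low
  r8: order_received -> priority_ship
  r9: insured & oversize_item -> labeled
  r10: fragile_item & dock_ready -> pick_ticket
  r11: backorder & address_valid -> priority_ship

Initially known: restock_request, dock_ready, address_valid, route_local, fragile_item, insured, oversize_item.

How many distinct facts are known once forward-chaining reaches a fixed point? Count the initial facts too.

Round 1 — r2, r9, r10, derive packed, labeled, pick_ticket.
Round 2 — r4, derive order_received.
Round 3 — r1, r8, derive split_shipment, priority_ship.
Round 4 — r3, derive notify_customer.
Round 5 — r5, derive manifest_closed.
Closure: {address_valid, dock_ready, fragile_item, insured, labeled, manifest_closed, notify_customer, order_received, oversize_item, packed, pick_ticket, priority_ship, restock_request, route_local, split_shipment} — 15 facts.

15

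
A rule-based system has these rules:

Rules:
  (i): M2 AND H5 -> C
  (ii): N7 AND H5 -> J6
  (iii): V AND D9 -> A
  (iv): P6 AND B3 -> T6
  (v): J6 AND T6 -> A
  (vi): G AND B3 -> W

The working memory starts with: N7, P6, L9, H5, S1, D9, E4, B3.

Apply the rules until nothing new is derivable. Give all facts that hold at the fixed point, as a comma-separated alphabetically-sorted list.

Round 1: (ii) [N7 AND H5 -> J6]; (iv) [P6 AND B3 -> T6]. New: J6, T6.
Round 2: (v) [J6 AND T6 -> A]. New: A.

A, B3, D9, E4, H5, J6, L9, N7, P6, S1, T6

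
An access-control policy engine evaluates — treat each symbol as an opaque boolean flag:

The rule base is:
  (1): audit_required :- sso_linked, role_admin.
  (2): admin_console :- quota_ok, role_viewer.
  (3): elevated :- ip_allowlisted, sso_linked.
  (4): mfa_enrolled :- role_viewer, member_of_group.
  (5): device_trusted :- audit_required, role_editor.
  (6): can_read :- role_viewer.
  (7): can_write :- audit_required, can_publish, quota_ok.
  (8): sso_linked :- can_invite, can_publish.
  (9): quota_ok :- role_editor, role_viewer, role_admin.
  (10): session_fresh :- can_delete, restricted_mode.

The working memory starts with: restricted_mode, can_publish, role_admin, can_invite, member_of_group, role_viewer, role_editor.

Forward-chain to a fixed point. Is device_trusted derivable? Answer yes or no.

Round 1 — (4), (6), (8), (9), derive mfa_enrolled, can_read, sso_linked, quota_ok.
Round 2 — (1), (2), derive audit_required, admin_console.
Round 3 — (5), (7), derive device_trusted, can_write.
device_trusted appears in round 3, so it is derivable.

yes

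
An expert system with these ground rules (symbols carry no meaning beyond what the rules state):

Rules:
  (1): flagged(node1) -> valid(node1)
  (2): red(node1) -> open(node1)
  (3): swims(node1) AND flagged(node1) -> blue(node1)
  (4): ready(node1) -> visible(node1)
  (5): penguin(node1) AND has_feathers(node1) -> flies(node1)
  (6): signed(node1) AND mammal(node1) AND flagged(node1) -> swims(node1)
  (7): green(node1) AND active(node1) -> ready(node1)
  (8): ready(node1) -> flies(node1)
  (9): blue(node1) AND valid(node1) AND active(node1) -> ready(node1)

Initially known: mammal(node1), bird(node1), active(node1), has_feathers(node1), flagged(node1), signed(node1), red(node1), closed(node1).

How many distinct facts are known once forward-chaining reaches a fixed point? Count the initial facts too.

Round 1 fires (1), (2), (6), giving valid(node1), open(node1), swims(node1).
Round 2 fires (3), giving blue(node1).
Round 3 fires (9), giving ready(node1).
Round 4 fires (4), (8), giving visible(node1), flies(node1).
Closure: {active(node1), bird(node1), blue(node1), closed(node1), flagged(node1), flies(node1), has_feathers(node1), mammal(node1), open(node1), ready(node1), red(node1), signed(node1), swims(node1), valid(node1), visible(node1)} — 15 facts.

15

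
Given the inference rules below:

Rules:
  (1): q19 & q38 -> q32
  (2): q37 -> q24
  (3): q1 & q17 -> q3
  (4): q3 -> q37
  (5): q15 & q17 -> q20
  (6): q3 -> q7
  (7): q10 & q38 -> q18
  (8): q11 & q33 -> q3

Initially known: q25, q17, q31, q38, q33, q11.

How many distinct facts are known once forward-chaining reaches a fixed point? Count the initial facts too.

[1] (8) [q11 & q33 -> q3]. ⇒ new: q3.
[2] (4) [q3 -> q37]; (6) [q3 -> q7]. ⇒ new: q37, q7.
[3] (2) [q37 -> q24]. ⇒ new: q24.
Closure: {q11, q17, q24, q25, q3, q31, q33, q37, q38, q7} — 10 facts.

10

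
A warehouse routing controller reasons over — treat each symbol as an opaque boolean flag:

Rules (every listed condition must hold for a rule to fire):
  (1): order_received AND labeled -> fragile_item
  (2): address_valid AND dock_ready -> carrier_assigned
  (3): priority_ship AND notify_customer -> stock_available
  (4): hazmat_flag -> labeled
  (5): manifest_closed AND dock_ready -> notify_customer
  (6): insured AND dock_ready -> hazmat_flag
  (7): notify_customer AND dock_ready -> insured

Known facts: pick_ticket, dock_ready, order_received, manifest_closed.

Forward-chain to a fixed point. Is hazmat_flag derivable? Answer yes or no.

Round 1 fires (5), giving notify_customer.
Round 2 fires (7), giving insured.
Round 3 fires (6), giving hazmat_flag.
Round 4 fires (4), giving labeled.
Round 5 fires (1), giving fragile_item.
hazmat_flag appears in round 3, so it is derivable.

yes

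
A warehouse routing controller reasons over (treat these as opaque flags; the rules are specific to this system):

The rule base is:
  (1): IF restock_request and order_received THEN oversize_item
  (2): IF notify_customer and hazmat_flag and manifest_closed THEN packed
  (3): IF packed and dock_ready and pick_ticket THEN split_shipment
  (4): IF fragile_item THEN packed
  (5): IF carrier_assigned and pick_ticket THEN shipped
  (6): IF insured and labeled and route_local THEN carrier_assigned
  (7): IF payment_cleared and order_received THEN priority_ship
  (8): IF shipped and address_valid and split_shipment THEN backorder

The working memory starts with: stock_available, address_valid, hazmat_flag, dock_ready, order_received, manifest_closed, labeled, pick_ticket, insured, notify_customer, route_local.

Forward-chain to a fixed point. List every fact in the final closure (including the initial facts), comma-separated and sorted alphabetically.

Round 1: (2) [IF notify_customer and hazmat_flag and manifest_closed THEN packed]; (6) [IF insured and labeled and route_local THEN carrier_assigned]. New: packed, carrier_assigned.
Round 2: (3) [IF packed and dock_ready and pick_ticket THEN split_shipment]; (5) [IF carrier_assigned and pick_ticket THEN shipped]. New: split_shipment, shipped.
Round 3: (8) [IF shipped and address_valid and split_shipment THEN backorder]. New: backorder.

address_valid, backorder, carrier_assigned, dock_ready, hazmat_flag, insured, labeled, manifest_closed, notify_customer, order_received, packed, pick_ticket, route_local, shipped, split_shipment, stock_available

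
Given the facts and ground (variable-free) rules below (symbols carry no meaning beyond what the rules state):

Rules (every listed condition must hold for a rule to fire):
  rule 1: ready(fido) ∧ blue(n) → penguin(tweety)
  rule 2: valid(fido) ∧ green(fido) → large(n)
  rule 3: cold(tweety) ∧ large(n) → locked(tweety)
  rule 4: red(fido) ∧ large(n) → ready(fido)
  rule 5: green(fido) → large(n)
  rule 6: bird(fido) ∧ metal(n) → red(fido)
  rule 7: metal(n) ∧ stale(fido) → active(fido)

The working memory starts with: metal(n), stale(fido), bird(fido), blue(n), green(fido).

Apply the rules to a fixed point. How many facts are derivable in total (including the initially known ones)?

10

[1] rule 5 [green(fido) → large(n)]; rule 6 [bird(fido) ∧ metal(n) → red(fido)]; rule 7 [metal(n) ∧ stale(fido) → active(fido)]. ⇒ new: large(n), red(fido), active(fido).
[2] rule 4 [red(fido) ∧ large(n) → ready(fido)]. ⇒ new: ready(fido).
[3] rule 1 [ready(fido) ∧ blue(n) → penguin(tweety)]. ⇒ new: penguin(tweety).
Closure: {active(fido), bird(fido), blue(n), green(fido), large(n), metal(n), penguin(tweety), ready(fido), red(fido), stale(fido)} — 10 facts.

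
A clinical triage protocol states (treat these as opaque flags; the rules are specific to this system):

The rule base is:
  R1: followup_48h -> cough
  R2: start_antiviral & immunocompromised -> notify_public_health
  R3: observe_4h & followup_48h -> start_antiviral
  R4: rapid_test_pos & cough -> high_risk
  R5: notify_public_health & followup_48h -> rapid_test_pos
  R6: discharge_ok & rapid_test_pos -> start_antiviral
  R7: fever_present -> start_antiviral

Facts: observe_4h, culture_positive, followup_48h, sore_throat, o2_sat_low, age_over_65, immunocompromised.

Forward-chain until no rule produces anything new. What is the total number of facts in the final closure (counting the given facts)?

Round 1 fires R1, R3, giving cough, start_antiviral.
Round 2 fires R2, giving notify_public_health.
Round 3 fires R5, giving rapid_test_pos.
Round 4 fires R4, giving high_risk.
Closure: {age_over_65, cough, culture_positive, followup_48h, high_risk, immunocompromised, notify_public_health, o2_sat_low, observe_4h, rapid_test_pos, sore_throat, start_antiviral} — 12 facts.

12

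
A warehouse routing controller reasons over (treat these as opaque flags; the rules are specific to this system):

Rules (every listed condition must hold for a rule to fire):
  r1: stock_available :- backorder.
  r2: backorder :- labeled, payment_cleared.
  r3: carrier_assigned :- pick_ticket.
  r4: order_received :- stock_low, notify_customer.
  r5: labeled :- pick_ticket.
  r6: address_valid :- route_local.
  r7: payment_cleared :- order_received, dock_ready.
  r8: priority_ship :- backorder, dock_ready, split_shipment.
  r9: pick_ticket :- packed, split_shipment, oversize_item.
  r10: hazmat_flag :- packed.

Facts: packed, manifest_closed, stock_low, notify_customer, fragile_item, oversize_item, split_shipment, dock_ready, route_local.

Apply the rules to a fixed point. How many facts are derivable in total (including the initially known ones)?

Round 1: r4 [order_received :- stock_low, notify_customer.]; r6 [address_valid :- route_local.]; r9 [pick_ticket :- packed, split_shipment, oversize_item.]; r10 [hazmat_flag :- packed.]. Adds order_received, address_valid, pick_ticket, hazmat_flag.
Round 2: r3 [carrier_assigned :- pick_ticket.]; r5 [labeled :- pick_ticket.]; r7 [payment_cleared :- order_received, dock_ready.]. Adds carrier_assigned, labeled, payment_cleared.
Round 3: r2 [backorder :- labeled, payment_cleared.]. Adds backorder.
Round 4: r1 [stock_available :- backorder.]; r8 [priority_ship :- backorder, dock_ready, split_shipment.]. Adds stock_available, priority_ship.
Closure: {address_valid, backorder, carrier_assigned, dock_ready, fragile_item, hazmat_flag, labeled, manifest_closed, notify_customer, order_received, oversize_item, packed, payment_cleared, pick_ticket, priority_ship, route_local, split_shipment, stock_available, stock_low} — 19 facts.

19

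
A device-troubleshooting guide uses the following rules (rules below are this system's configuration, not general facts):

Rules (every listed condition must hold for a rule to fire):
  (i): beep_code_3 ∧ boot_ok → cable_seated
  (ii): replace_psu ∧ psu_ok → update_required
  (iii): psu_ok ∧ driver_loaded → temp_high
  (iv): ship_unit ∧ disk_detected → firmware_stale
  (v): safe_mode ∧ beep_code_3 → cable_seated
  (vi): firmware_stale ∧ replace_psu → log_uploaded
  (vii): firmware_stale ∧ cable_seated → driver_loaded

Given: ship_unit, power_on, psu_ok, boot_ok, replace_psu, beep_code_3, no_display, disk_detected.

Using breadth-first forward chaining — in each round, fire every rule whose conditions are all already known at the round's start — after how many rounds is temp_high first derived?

3

[1] (i) [beep_code_3 ∧ boot_ok → cable_seated]; (ii) [replace_psu ∧ psu_ok → update_required]; (iv) [ship_unit ∧ disk_detected → firmware_stale]. ⇒ new: cable_seated, update_required, firmware_stale.
[2] (vi) [firmware_stale ∧ replace_psu → log_uploaded]; (vii) [firmware_stale ∧ cable_seated → driver_loaded]. ⇒ new: log_uploaded, driver_loaded.
[3] (iii) [psu_ok ∧ driver_loaded → temp_high]. ⇒ new: temp_high.
temp_high first appears in round 3.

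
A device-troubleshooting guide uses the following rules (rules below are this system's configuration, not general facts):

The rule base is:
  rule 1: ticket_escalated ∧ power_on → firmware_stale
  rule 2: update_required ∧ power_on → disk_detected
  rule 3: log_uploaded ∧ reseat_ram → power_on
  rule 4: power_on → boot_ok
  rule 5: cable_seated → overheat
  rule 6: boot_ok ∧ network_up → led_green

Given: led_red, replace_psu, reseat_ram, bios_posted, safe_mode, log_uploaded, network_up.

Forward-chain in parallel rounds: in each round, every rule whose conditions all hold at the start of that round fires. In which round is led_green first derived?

[1] rule 3 [log_uploaded ∧ reseat_ram → power_on]. ⇒ new: power_on.
[2] rule 4 [power_on → boot_ok]. ⇒ new: boot_ok.
[3] rule 6 [boot_ok ∧ network_up → led_green]. ⇒ new: led_green.
led_green first appears in round 3.

3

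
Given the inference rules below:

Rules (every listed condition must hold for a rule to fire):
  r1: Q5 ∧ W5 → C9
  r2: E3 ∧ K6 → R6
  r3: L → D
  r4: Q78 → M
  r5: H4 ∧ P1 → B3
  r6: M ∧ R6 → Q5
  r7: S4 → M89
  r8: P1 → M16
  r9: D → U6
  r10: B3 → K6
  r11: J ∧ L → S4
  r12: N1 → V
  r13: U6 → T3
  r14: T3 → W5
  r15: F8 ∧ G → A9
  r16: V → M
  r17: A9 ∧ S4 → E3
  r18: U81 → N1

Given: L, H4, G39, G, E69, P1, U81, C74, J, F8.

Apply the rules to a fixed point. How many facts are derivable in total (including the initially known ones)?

Round 1 fires r3, r5, r8, r11, r15, r18, giving D, B3, M16, S4, A9, N1.
Round 2 fires r7, r9, r10, r12, r17, giving M89, U6, K6, V, E3.
Round 3 fires r2, r13, r16, giving R6, T3, M.
Round 4 fires r6, r14, giving Q5, W5.
Round 5 fires r1, giving C9.
Closure: {A9, B3, C74, C9, D, E3, E69, F8, G, G39, H4, J, K6, L, M, M16, M89, N1, P1, Q5, R6, S4, T3, U6, U81, V, W5} — 27 facts.

27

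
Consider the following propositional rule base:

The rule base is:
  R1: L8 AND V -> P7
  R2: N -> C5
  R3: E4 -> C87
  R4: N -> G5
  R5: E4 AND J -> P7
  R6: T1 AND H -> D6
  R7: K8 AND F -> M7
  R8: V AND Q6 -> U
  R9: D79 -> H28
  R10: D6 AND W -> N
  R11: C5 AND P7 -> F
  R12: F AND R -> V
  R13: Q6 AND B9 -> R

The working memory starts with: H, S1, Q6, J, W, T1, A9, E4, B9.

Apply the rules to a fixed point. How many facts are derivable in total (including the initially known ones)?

19

Round 1 fires R3, R5, R6, R13, giving C87, P7, D6, R.
Round 2 fires R10, giving N.
Round 3 fires R2, R4, giving C5, G5.
Round 4 fires R11, giving F.
Round 5 fires R12, giving V.
Round 6 fires R8, giving U.
Closure: {A9, B9, C5, C87, D6, E4, F, G5, H, J, N, P7, Q6, R, S1, T1, U, V, W} — 19 facts.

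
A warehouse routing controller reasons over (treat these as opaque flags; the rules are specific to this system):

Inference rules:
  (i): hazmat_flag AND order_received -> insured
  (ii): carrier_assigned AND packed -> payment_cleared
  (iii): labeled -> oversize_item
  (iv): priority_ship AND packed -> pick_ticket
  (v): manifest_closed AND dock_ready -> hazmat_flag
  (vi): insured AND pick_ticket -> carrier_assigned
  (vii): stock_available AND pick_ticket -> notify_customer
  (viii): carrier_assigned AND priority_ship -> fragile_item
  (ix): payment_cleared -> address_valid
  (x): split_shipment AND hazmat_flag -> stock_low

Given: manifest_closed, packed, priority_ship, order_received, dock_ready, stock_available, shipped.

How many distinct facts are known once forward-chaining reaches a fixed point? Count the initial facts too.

Round 1: (iv) [priority_ship AND packed -> pick_ticket]; (v) [manifest_closed AND dock_ready -> hazmat_flag]. New: pick_ticket, hazmat_flag.
Round 2: (i) [hazmat_flag AND order_received -> insured]; (vii) [stock_available AND pick_ticket -> notify_customer]. New: insured, notify_customer.
Round 3: (vi) [insured AND pick_ticket -> carrier_assigned]. New: carrier_assigned.
Round 4: (ii) [carrier_assigned AND packed -> payment_cleared]; (viii) [carrier_assigned AND priority_ship -> fragile_item]. New: payment_cleared, fragile_item.
Round 5: (ix) [payment_cleared -> address_valid]. New: address_valid.
Closure: {address_valid, carrier_assigned, dock_ready, fragile_item, hazmat_flag, insured, manifest_closed, notify_customer, order_received, packed, payment_cleared, pick_ticket, priority_ship, shipped, stock_available} — 15 facts.

15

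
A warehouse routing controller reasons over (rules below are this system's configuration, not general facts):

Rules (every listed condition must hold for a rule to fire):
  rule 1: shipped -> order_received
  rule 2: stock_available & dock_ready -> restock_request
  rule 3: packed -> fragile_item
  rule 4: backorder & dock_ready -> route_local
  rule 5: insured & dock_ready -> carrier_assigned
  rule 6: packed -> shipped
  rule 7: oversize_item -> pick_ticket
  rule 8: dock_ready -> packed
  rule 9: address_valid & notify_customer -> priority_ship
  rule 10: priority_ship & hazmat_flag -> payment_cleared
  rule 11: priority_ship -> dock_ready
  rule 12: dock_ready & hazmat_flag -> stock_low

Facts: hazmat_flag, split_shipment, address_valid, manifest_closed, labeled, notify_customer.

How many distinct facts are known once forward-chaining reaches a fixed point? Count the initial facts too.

[1] rule 9 [address_valid & notify_customer -> priority_ship]. ⇒ new: priority_ship.
[2] rule 10 [priority_ship & hazmat_flag -> payment_cleared]; rule 11 [priority_ship -> dock_ready]. ⇒ new: payment_cleared, dock_ready.
[3] rule 8 [dock_ready -> packed]; rule 12 [dock_ready & hazmat_flag -> stock_low]. ⇒ new: packed, stock_low.
[4] rule 3 [packed -> fragile_item]; rule 6 [packed -> shipped]. ⇒ new: fragile_item, shipped.
[5] rule 1 [shipped -> order_received]. ⇒ new: order_received.
Closure: {address_valid, dock_ready, fragile_item, hazmat_flag, labeled, manifest_closed, notify_customer, order_received, packed, payment_cleared, priority_ship, shipped, split_shipment, stock_low} — 14 facts.

14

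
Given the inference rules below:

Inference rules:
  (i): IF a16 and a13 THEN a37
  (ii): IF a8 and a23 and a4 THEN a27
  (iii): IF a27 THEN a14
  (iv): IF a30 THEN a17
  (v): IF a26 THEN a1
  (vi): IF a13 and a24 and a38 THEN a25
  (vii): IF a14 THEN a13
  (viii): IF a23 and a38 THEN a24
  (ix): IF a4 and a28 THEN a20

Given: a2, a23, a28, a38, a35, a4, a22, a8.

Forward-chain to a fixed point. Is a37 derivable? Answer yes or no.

Round 1 — (ii), (viii), (ix), derive a27, a24, a20.
Round 2 — (iii), derive a14.
Round 3 — (vii), derive a13.
Round 4 — (vi), derive a25.
Fixed point reached. a37 is concluded only by (i); (i) needs a16 (never derived).

no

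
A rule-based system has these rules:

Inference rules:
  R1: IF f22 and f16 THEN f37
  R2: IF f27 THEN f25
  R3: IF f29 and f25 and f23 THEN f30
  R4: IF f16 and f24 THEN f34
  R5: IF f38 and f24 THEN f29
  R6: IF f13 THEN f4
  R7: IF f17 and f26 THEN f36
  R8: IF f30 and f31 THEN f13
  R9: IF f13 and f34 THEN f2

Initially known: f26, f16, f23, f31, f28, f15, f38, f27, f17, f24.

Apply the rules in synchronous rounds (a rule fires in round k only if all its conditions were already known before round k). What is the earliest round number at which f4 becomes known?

Round 1: R2 [IF f27 THEN f25]; R4 [IF f16 and f24 THEN f34]; R5 [IF f38 and f24 THEN f29]; R7 [IF f17 and f26 THEN f36]. Adds f25, f34, f29, f36.
Round 2: R3 [IF f29 and f25 and f23 THEN f30]. Adds f30.
Round 3: R8 [IF f30 and f31 THEN f13]. Adds f13.
Round 4: R6 [IF f13 THEN f4]; R9 [IF f13 and f34 THEN f2]. Adds f4, f2.
f4 first appears in round 4.

4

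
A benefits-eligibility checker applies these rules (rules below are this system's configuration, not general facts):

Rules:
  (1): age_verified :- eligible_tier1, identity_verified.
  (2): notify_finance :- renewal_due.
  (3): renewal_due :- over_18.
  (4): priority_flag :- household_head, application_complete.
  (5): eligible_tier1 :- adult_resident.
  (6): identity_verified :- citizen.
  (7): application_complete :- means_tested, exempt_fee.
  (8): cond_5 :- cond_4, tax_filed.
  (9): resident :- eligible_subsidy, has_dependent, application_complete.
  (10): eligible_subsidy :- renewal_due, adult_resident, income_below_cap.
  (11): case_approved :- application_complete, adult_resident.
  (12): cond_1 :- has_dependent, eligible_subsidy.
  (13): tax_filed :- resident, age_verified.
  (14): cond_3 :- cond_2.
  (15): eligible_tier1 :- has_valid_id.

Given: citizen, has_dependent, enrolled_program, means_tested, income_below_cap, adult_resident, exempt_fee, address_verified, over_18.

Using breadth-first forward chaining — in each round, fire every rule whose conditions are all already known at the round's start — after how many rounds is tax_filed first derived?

4

Round 1: (3) [renewal_due :- over_18.]; (5) [eligible_tier1 :- adult_resident.]; (6) [identity_verified :- citizen.]; (7) [application_complete :- means_tested, exempt_fee.]. New: renewal_due, eligible_tier1, identity_verified, application_complete.
Round 2: (1) [age_verified :- eligible_tier1, identity_verified.]; (2) [notify_finance :- renewal_due.]; (10) [eligible_subsidy :- renewal_due, adult_resident, income_below_cap.]; (11) [case_approved :- application_complete, adult_resident.]. New: age_verified, notify_finance, eligible_subsidy, case_approved.
Round 3: (9) [resident :- eligible_subsidy, has_dependent, application_complete.]; (12) [cond_1 :- has_dependent, eligible_subsidy.]. New: resident, cond_1.
Round 4: (13) [tax_filed :- resident, age_verified.]. New: tax_filed.
tax_filed first appears in round 4.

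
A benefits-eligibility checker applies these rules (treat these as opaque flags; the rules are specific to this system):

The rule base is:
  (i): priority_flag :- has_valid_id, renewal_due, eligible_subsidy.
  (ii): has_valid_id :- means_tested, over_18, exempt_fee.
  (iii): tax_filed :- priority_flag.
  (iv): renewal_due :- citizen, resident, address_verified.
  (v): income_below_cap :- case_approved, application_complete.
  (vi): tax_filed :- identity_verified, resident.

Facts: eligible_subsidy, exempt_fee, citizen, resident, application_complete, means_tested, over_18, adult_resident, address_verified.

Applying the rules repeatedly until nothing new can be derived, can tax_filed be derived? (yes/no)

yes

Round 1 fires (ii), (iv), giving has_valid_id, renewal_due.
Round 2 fires (i), giving priority_flag.
Round 3 fires (iii), giving tax_filed.
tax_filed appears in round 3, so it is derivable.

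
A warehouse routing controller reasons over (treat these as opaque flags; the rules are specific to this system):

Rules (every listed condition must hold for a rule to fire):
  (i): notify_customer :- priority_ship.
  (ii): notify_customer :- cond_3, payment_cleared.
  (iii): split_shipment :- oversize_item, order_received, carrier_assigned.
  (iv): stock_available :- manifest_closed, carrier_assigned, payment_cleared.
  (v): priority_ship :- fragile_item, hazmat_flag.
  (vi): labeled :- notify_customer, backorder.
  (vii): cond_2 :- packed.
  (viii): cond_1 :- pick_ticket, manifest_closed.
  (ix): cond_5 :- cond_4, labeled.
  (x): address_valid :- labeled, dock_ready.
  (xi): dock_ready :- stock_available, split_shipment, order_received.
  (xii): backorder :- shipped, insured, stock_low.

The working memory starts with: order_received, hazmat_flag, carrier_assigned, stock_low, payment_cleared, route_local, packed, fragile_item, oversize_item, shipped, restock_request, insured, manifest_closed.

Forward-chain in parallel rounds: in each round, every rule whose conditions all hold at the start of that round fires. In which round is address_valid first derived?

4

Round 1: (iii) [split_shipment :- oversize_item, order_received, carrier_assigned.]; (iv) [stock_available :- manifest_closed, carrier_assigned, payment_cleared.]; (v) [priority_ship :- fragile_item, hazmat_flag.]; (vii) [cond_2 :- packed.]; (xii) [backorder :- shipped, insured, stock_low.]. New: split_shipment, stock_available, priority_ship, cond_2, backorder.
Round 2: (i) [notify_customer :- priority_ship.]; (xi) [dock_ready :- stock_available, split_shipment, order_received.]. New: notify_customer, dock_ready.
Round 3: (vi) [labeled :- notify_customer, backorder.]. New: labeled.
Round 4: (x) [address_valid :- labeled, dock_ready.]. New: address_valid.
address_valid first appears in round 4.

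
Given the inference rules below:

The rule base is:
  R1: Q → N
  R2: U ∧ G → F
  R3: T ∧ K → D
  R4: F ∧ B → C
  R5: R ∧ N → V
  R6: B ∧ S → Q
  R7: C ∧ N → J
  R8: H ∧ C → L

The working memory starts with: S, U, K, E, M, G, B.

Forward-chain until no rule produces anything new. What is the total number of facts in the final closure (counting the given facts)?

12

[1] R2 [U ∧ G → F]; R6 [B ∧ S → Q]. ⇒ new: F, Q.
[2] R1 [Q → N]; R4 [F ∧ B → C]. ⇒ new: N, C.
[3] R7 [C ∧ N → J]. ⇒ new: J.
Closure: {B, C, E, F, G, J, K, M, N, Q, S, U} — 12 facts.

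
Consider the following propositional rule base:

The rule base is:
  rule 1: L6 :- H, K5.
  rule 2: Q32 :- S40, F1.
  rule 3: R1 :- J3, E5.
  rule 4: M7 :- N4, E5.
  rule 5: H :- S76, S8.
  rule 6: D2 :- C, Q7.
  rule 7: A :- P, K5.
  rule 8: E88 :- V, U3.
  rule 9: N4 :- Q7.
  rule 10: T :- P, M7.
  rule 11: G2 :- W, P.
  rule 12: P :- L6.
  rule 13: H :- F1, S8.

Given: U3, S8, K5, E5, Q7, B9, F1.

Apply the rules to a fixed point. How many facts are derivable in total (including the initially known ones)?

[1] rule 9 [N4 :- Q7.]; rule 13 [H :- F1, S8.]. ⇒ new: N4, H.
[2] rule 1 [L6 :- H, K5.]; rule 4 [M7 :- N4, E5.]. ⇒ new: L6, M7.
[3] rule 12 [P :- L6.]. ⇒ new: P.
[4] rule 7 [A :- P, K5.]; rule 10 [T :- P, M7.]. ⇒ new: A, T.
Closure: {A, B9, E5, F1, H, K5, L6, M7, N4, P, Q7, S8, T, U3} — 14 facts.

14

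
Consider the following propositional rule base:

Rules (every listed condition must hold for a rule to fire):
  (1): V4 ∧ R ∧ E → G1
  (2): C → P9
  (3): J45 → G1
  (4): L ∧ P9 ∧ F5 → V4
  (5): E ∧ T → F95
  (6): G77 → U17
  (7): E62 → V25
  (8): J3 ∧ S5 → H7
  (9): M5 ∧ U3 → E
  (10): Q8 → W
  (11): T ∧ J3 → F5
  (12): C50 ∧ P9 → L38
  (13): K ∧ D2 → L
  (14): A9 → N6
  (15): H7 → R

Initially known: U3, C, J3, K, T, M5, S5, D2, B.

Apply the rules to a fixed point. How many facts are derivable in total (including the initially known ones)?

[1] (2) [C → P9]; (8) [J3 ∧ S5 → H7]; (9) [M5 ∧ U3 → E]; (11) [T ∧ J3 → F5]; (13) [K ∧ D2 → L]. ⇒ new: P9, H7, E, F5, L.
[2] (4) [L ∧ P9 ∧ F5 → V4]; (5) [E ∧ T → F95]; (15) [H7 → R]. ⇒ new: V4, F95, R.
[3] (1) [V4 ∧ R ∧ E → G1]. ⇒ new: G1.
Closure: {B, C, D2, E, F5, F95, G1, H7, J3, K, L, M5, P9, R, S5, T, U3, V4} — 18 facts.

18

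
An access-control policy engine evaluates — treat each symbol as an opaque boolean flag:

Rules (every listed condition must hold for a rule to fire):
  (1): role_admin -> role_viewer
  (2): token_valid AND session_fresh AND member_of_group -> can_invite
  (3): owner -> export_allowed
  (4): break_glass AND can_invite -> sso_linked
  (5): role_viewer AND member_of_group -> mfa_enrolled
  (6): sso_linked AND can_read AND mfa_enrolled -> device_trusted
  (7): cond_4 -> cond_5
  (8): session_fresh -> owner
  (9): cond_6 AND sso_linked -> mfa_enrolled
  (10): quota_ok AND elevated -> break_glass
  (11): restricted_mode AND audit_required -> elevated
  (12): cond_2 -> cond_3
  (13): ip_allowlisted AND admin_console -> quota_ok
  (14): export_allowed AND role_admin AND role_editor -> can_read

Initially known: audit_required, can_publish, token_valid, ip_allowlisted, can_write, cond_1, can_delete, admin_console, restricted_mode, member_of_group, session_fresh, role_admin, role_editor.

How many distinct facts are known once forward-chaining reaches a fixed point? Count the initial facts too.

Round 1 — (1), (2), (8), (11), (13), derive role_viewer, can_invite, owner, elevated, quota_ok.
Round 2 — (3), (5), (10), derive export_allowed, mfa_enrolled, break_glass.
Round 3 — (4), (14), derive sso_linked, can_read.
Round 4 — (6), derive device_trusted.
Closure: {admin_console, audit_required, break_glass, can_delete, can_invite, can_publish, can_read, can_write, cond_1, device_trusted, elevated, export_allowed, ip_allowlisted, member_of_group, mfa_enrolled, owner, quota_ok, restricted_mode, role_admin, role_editor, role_viewer, session_fresh, sso_linked, token_valid} — 24 facts.

24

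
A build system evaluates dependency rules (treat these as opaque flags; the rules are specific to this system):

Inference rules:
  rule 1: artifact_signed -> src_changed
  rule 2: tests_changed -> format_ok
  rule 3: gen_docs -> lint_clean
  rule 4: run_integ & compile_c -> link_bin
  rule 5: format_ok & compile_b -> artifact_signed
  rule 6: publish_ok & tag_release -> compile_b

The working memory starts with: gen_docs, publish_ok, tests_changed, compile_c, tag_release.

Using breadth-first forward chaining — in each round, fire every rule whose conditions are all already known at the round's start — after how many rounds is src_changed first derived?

[1] rule 2 [tests_changed -> format_ok]; rule 3 [gen_docs -> lint_clean]; rule 6 [publish_ok & tag_release -> compile_b]. ⇒ new: format_ok, lint_clean, compile_b.
[2] rule 5 [format_ok & compile_b -> artifact_signed]. ⇒ new: artifact_signed.
[3] rule 1 [artifact_signed -> src_changed]. ⇒ new: src_changed.
src_changed first appears in round 3.

3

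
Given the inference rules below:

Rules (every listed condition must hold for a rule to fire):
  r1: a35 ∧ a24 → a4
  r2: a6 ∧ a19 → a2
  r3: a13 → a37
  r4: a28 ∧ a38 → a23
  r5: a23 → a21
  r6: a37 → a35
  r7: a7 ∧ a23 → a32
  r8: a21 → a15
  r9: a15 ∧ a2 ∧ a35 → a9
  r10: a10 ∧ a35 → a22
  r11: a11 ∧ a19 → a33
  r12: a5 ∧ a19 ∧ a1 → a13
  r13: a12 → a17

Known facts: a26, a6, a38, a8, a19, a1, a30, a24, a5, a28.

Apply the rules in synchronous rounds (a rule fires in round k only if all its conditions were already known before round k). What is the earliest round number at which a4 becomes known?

4

Round 1 — r2, r4, r12, derive a2, a23, a13.
Round 2 — r3, r5, derive a37, a21.
Round 3 — r6, r8, derive a35, a15.
Round 4 — r1, r9, derive a4, a9.
a4 first appears in round 4.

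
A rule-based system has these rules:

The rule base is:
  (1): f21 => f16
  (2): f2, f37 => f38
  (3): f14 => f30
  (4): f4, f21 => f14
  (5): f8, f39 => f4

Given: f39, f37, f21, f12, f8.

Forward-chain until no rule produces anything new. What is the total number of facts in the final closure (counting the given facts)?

9

Round 1: (1) [f21 => f16]; (5) [f8, f39 => f4]. New: f16, f4.
Round 2: (4) [f4, f21 => f14]. New: f14.
Round 3: (3) [f14 => f30]. New: f30.
Closure: {f12, f14, f16, f21, f30, f37, f39, f4, f8} — 9 facts.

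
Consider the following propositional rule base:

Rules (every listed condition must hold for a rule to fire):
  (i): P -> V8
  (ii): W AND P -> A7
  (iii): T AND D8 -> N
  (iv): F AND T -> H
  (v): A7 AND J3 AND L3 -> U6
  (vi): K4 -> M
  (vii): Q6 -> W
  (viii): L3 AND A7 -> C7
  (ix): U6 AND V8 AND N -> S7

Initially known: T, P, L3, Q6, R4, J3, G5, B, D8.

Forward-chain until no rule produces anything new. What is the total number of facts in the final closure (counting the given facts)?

Round 1 — (i), (iii), (vii), derive V8, N, W.
Round 2 — (ii), derive A7.
Round 3 — (v), (viii), derive U6, C7.
Round 4 — (ix), derive S7.
Closure: {A7, B, C7, D8, G5, J3, L3, N, P, Q6, R4, S7, T, U6, V8, W} — 16 facts.

16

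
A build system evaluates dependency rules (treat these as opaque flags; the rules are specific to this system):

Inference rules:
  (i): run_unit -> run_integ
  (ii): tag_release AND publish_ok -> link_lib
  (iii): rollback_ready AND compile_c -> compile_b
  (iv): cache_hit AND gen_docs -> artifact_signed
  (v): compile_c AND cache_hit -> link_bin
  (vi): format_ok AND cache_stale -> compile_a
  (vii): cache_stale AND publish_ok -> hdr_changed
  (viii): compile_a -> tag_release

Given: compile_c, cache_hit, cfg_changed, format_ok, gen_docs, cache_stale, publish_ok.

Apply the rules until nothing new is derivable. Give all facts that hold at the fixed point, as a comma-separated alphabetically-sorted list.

artifact_signed, cache_hit, cache_stale, cfg_changed, compile_a, compile_c, format_ok, gen_docs, hdr_changed, link_bin, link_lib, publish_ok, tag_release

Round 1 fires (iv), (v), (vi), (vii), giving artifact_signed, link_bin, compile_a, hdr_changed.
Round 2 fires (viii), giving tag_release.
Round 3 fires (ii), giving link_lib.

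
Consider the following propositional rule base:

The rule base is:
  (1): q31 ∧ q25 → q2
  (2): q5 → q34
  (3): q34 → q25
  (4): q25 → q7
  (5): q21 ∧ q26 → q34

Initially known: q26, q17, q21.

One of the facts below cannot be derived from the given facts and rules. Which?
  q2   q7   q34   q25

q2

Round 1: (5) [q21 ∧ q26 → q34]. New: q34.
Round 2: (3) [q34 → q25]. New: q25.
Round 3: (4) [q25 → q7]. New: q7.
Derived: q25 (round 2), q7 (round 3), q34 (round 1). q2 never appears in any round.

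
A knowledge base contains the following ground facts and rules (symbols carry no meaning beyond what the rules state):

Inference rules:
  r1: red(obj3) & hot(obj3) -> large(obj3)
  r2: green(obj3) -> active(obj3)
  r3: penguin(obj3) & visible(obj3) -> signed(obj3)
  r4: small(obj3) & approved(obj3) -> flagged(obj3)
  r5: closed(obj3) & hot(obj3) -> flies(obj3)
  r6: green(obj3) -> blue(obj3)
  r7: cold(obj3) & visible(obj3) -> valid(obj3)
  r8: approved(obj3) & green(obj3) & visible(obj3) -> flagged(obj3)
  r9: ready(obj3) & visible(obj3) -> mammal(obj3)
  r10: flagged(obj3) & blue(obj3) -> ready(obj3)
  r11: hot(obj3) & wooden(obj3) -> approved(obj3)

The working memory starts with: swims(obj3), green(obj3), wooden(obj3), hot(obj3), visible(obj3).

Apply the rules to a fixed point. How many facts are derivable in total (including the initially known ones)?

Round 1: r2 [green(obj3) -> active(obj3)]; r6 [green(obj3) -> blue(obj3)]; r11 [hot(obj3) & wooden(obj3) -> approved(obj3)]. Adds active(obj3), blue(obj3), approved(obj3).
Round 2: r8 [approved(obj3) & green(obj3) & visible(obj3) -> flagged(obj3)]. Adds flagged(obj3).
Round 3: r10 [flagged(obj3) & blue(obj3) -> ready(obj3)]. Adds ready(obj3).
Round 4: r9 [ready(obj3) & visible(obj3) -> mammal(obj3)]. Adds mammal(obj3).
Closure: {active(obj3), approved(obj3), blue(obj3), flagged(obj3), green(obj3), hot(obj3), mammal(obj3), ready(obj3), swims(obj3), visible(obj3), wooden(obj3)} — 11 facts.

11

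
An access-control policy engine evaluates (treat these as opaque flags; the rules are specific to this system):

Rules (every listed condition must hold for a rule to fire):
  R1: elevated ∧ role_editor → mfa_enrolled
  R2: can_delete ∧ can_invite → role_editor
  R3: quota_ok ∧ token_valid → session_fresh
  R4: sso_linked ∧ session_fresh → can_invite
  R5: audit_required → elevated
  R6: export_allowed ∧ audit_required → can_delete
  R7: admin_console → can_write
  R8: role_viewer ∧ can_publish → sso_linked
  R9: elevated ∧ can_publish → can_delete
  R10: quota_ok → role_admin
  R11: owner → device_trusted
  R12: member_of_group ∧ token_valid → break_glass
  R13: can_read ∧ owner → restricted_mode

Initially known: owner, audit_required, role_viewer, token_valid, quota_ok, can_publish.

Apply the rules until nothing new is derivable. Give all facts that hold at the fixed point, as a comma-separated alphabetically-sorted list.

audit_required, can_delete, can_invite, can_publish, device_trusted, elevated, mfa_enrolled, owner, quota_ok, role_admin, role_editor, role_viewer, session_fresh, sso_linked, token_valid

Round 1 — R3, R5, R8, R10, R11, derive session_fresh, elevated, sso_linked, role_admin, device_trusted.
Round 2 — R4, R9, derive can_invite, can_delete.
Round 3 — R2, derive role_editor.
Round 4 — R1, derive mfa_enrolled.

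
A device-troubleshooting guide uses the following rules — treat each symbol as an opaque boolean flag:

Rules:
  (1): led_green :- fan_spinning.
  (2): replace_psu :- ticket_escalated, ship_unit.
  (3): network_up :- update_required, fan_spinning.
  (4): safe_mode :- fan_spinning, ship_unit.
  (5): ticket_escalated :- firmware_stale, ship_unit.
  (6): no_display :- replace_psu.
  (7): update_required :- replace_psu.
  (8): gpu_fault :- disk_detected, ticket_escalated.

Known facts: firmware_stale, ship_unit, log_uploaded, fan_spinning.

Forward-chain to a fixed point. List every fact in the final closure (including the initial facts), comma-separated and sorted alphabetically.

[1] (1) [led_green :- fan_spinning.]; (4) [safe_mode :- fan_spinning, ship_unit.]; (5) [ticket_escalated :- firmware_stale, ship_unit.]. ⇒ new: led_green, safe_mode, ticket_escalated.
[2] (2) [replace_psu :- ticket_escalated, ship_unit.]. ⇒ new: replace_psu.
[3] (6) [no_display :- replace_psu.]; (7) [update_required :- replace_psu.]. ⇒ new: no_display, update_required.
[4] (3) [network_up :- update_required, fan_spinning.]. ⇒ new: network_up.

fan_spinning, firmware_stale, led_green, log_uploaded, network_up, no_display, replace_psu, safe_mode, ship_unit, ticket_escalated, update_required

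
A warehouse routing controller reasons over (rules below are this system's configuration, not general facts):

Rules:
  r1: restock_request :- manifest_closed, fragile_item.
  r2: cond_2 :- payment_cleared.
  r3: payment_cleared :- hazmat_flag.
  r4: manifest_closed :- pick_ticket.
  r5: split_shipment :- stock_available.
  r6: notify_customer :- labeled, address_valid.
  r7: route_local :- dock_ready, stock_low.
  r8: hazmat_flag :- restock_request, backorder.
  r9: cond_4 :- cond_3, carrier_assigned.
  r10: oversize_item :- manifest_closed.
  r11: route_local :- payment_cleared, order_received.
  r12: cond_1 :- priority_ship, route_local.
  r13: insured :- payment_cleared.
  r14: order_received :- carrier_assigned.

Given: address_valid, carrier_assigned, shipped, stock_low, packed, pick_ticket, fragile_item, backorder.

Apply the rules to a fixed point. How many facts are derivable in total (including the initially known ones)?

17

Round 1: r4 [manifest_closed :- pick_ticket.]; r14 [order_received :- carrier_assigned.]. Adds manifest_closed, order_received.
Round 2: r1 [restock_request :- manifest_closed, fragile_item.]; r10 [oversize_item :- manifest_closed.]. Adds restock_request, oversize_item.
Round 3: r8 [hazmat_flag :- restock_request, backorder.]. Adds hazmat_flag.
Round 4: r3 [payment_cleared :- hazmat_flag.]. Adds payment_cleared.
Round 5: r2 [cond_2 :- payment_cleared.]; r11 [route_local :- payment_cleared, order_received.]; r13 [insured :- payment_cleared.]. Adds cond_2, route_local, insured.
Closure: {address_valid, backorder, carrier_assigned, cond_2, fragile_item, hazmat_flag, insured, manifest_closed, order_received, oversize_item, packed, payment_cleared, pick_ticket, restock_request, route_local, shipped, stock_low} — 17 facts.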